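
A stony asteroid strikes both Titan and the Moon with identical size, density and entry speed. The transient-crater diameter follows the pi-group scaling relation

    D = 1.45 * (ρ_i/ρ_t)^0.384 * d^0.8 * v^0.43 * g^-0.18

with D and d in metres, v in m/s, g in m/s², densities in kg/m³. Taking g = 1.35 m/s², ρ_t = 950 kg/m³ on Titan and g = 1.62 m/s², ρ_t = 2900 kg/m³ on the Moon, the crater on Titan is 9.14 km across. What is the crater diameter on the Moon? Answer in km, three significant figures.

D ≈ 5.76 km

The impactor-only factors (d, v, ρ_i) cancel in the ratio, leaving D_Moon/D_Titan = (g_Moon/g_Titan)^-0.18 · (ρ_t,Titan/ρ_t,Moon)^0.384.
(1.62/1.35)^-0.18 = 1.200^-0.18 = 0.9677
(950/2900)^0.384 = 0.3276^0.384 = 0.6515
Ratio = 0.9677 × 0.6515 = 0.6305
D_Moon = 0.6305 × 9.14 km = 5.76 km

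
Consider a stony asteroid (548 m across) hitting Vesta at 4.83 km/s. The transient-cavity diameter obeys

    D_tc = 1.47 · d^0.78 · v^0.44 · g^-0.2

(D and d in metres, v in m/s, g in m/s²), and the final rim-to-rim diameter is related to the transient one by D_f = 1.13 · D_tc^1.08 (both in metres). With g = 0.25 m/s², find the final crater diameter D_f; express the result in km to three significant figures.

v = 4830 m/s.
d^0.78 = 548^0.78 = 136.9
v^0.44 = 4830^0.44 = 41.78
g^-0.2 = 0.25^-0.2 = 1.320
D_tc = 1.47 × 136.9 × 41.78 × 1.320 = 11100 m
D_f = 1.13 × (11100)^1.08 = 26426 m
     = 26.43 km

D_f ≈ 26.4 km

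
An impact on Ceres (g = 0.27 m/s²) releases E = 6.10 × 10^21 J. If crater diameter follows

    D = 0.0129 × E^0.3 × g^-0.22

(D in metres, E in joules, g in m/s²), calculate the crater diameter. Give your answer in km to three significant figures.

D ≈ 59.1 km

E^0.3 = (6.10 × 10^21)^0.3 = 3.432 × 10^6
g^-0.22 = 0.27^-0.22 = 1.334
D = 0.0129 × 3.432 × 10^6 × 1.334 = 59060 m
   = 59.06 km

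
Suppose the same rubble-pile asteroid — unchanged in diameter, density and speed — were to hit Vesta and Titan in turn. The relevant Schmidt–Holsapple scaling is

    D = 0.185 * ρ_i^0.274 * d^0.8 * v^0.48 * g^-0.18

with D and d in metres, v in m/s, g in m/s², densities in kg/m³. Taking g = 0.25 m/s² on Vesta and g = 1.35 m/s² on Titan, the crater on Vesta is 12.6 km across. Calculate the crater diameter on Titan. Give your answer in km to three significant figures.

D ≈ 9.30 km

All impactor-dependent factors cancel in the ratio, leaving D_Titan/D_Vesta = (g_Titan/g_Vesta)^-0.18.
(1.35/0.25)^-0.18 = 5.400^-0.18 = 0.7382
D_Titan = 0.7382 × 12.6 km = 9.30 km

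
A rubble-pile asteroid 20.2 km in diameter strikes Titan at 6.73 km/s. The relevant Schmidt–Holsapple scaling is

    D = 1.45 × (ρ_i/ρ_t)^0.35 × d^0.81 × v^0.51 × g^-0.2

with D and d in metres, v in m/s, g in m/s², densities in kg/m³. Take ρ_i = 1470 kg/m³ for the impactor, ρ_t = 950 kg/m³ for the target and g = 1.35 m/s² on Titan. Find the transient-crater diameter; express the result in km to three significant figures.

D ≈ 438 km

In SI units: d = 20200 m, v = 6730 m/s.
(ρ_i/ρ_t)^0.35 = (1470/950)^0.35 = 1.165
d^0.81 = 20200^0.81 = 3071
v^0.51 = 6730^0.51 = 89.60
g^-0.2 = 1.35^-0.2 = 0.9417
D = 1.45 × 1.165 × 3071 × 89.60 × 0.9417 = 4.377 × 10^5 m
   = 437.7 km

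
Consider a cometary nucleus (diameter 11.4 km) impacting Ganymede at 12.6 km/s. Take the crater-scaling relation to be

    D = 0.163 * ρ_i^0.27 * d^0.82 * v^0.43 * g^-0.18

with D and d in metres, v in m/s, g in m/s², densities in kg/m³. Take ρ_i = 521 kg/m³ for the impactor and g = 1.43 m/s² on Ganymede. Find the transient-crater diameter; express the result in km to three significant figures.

In SI units: d = 11400 m, v = 12600 m/s.
ρ_i^0.27 = 521^0.27 = 5.414
d^0.82 = 11400^0.82 = 2122
v^0.43 = 12600^0.43 = 57.96
g^-0.18 = 1.43^-0.18 = 0.9376
D = 0.163 × 5.414 × 2122 × 57.96 × 0.9376 = 1.018 × 10^5 m
   = 101.8 km

D ≈ 102 km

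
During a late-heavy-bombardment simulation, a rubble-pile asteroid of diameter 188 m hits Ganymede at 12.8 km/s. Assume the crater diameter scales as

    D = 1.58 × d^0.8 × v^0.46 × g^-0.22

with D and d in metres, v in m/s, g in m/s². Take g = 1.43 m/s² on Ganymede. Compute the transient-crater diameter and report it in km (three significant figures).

D ≈ 7.47 km

In SI units: v = 12800 m/s.
d^0.8 = 188^0.8 = 65.97
v^0.46 = 12800^0.46 = 77.50
g^-0.22 = 1.43^-0.22 = 0.9243
D = 1.58 × 65.97 × 77.50 × 0.9243 = 7467 m
   = 7.467 km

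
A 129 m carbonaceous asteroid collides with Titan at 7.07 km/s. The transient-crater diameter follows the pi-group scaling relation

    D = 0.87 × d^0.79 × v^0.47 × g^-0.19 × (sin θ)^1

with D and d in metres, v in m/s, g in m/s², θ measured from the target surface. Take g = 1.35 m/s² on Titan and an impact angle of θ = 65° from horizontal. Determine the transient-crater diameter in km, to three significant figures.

D ≈ 2.23 km

In SI units: v = 7070 m/s.
d^0.79 = 129^0.79 = 46.49
v^0.47 = 7070^0.47 = 64.45
g^-0.19 = 1.35^-0.19 = 0.9446
(sin 65°)^1 = 0.9063^1 = 0.9063
D = 0.87 × 46.49 × 64.45 × 0.9446 × 0.9063 = 2232 m
   = 2.232 km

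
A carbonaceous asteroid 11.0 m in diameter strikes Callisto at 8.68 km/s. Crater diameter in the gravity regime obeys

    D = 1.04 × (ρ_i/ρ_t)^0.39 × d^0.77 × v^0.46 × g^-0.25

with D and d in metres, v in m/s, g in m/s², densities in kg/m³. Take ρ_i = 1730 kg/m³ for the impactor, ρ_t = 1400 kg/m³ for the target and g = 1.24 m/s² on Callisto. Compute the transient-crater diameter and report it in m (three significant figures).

In SI units: v = 8680 m/s.
(ρ_i/ρ_t)^0.39 = (1730/1400)^0.39 = 1.086
d^0.77 = 11^0.77 = 6.337
v^0.46 = 8680^0.46 = 64.82
g^-0.25 = 1.24^-0.25 = 0.9476
D = 1.04 × 1.086 × 6.337 × 64.82 × 0.9476 = 439.6 m

D ≈ 440 m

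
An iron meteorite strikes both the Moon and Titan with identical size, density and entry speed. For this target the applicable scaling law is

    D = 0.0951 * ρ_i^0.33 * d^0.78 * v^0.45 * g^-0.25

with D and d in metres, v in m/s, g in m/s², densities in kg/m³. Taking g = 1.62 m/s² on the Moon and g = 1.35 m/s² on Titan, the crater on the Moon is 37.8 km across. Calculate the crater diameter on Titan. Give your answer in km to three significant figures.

All impactor-dependent factors cancel in the ratio, leaving D_Titan/D_Moon = (g_Titan/g_Moon)^-0.25.
(1.35/1.62)^-0.25 = 0.8333^-0.25 = 1.047
D_Titan = 1.047 × 37.8 km = 39.6 km

D ≈ 39.6 km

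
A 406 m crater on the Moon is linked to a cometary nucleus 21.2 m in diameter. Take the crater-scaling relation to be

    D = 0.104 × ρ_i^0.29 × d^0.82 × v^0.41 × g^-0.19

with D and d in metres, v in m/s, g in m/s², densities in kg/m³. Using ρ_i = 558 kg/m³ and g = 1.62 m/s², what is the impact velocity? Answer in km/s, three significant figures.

v ≈ 18.3 km/s

Rearranging for v: v = [D / (0.104 · 558^0.29 · 21.2^0.82 · 1.62^-0.19)]^(1/0.41).
558^0.29 = 6.259
21.2^0.82 = 12.23
1.62^-0.19 = 0.9124
Denominator = 0.104 × 6.259 × 12.23 × 0.9124 = 7.264
D / 7.264 = 406 / 7.264 = 55.89
v = 55.89^(1/0.41) = 55.89^2.439 = 18270 m/s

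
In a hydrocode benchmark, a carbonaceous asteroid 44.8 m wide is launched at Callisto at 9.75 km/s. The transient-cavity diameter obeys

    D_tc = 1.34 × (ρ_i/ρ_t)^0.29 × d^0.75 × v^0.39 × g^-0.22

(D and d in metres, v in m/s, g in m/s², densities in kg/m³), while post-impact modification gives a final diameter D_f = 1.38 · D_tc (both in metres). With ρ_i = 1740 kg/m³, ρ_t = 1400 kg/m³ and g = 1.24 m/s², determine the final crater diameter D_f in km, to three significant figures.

v = 9750 m/s.
(ρ_i/ρ_t)^0.29 = (1740/1400)^0.29 = 1.065
d^0.75 = 44.8^0.75 = 17.32
v^0.39 = 9750^0.39 = 35.95
g^-0.22 = 1.24^-0.22 = 0.9538
D_tc = 1.34 × 1.065 × 17.32 × 35.95 × 0.9538 = 847.5 m
D_f = 1.38 × 847.5 = 1170 m
     = 1.170 km

D_f ≈ 1.17 km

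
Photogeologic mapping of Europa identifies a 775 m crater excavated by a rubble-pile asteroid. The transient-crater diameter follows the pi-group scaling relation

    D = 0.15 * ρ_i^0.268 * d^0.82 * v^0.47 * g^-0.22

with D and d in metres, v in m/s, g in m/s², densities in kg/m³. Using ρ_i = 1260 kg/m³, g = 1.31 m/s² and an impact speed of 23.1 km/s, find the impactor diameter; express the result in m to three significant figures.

d ≈ 11.1 m

Rearranging for d: d = [D / (0.15 · 1260^0.268 · 23100^0.47 · 1.31^-0.22)]^(1/0.82).
1260^0.268 = 6.775
23100^0.47 = 112.4
1.31^-0.22 = 0.9423
Denominator = 0.15 × 6.775 × 112.4 × 0.9423 = 107.6
D / 107.6 = 775 / 107.6 = 7.203
d = 7.203^(1/0.82) = 7.203^1.2195 = 11.11 m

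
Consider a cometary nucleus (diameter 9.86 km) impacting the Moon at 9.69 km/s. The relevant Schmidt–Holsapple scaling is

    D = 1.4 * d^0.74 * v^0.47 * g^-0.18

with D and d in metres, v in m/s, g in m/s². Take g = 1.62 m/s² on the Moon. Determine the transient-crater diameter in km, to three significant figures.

D ≈ 86.6 km

In SI units: d = 9860 m, v = 9690 m/s.
d^0.74 = 9860^0.74 = 902.5
v^0.47 = 9690^0.47 = 74.74
g^-0.18 = 1.62^-0.18 = 0.9168
D = 1.4 × 902.5 × 74.74 × 0.9168 = 86577 m
   = 86.58 km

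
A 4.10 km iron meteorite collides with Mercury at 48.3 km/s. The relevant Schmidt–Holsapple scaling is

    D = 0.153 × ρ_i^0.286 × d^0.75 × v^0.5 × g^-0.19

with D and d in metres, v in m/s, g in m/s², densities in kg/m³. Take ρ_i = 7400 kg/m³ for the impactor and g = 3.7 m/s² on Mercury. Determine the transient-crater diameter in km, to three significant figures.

D ≈ 172 km

In SI units: d = 4100 m, v = 48300 m/s.
ρ_i^0.286 = 7400^0.286 = 12.78
d^0.75 = 4100^0.75 = 512.4
v^0.5 = 48300^0.5 = 219.8
g^-0.19 = 3.7^-0.19 = 0.7799
D = 0.153 × 12.78 × 512.4 × 219.8 × 0.7799 = 1.718 × 10^5 m
   = 171.8 km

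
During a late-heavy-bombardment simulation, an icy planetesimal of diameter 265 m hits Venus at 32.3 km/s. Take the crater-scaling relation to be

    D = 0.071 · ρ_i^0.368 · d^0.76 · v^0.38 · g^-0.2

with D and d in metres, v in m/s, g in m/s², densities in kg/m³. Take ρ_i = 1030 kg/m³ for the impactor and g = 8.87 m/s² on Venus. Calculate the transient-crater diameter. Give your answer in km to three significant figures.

In SI units: v = 32300 m/s.
ρ_i^0.368 = 1030^0.368 = 12.84
d^0.76 = 265^0.76 = 69.45
v^0.38 = 32300^0.38 = 51.70
g^-0.2 = 8.87^-0.2 = 0.6463
D = 0.071 × 12.84 × 69.45 × 51.70 × 0.6463 = 2116 m
   = 2.116 km

D ≈ 2.12 km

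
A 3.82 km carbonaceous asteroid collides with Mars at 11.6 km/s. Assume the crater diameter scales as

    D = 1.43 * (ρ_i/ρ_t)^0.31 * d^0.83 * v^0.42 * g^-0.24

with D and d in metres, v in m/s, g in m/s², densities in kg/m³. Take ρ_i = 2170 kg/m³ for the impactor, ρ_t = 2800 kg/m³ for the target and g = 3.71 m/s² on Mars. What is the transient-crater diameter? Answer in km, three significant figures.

D ≈ 46.2 km

In SI units: d = 3820 m, v = 11600 m/s.
(ρ_i/ρ_t)^0.31 = (2170/2800)^0.31 = 0.9240
d^0.83 = 3820^0.83 = 940.0
v^0.42 = 11600^0.42 = 50.94
g^-0.24 = 3.71^-0.24 = 0.7300
D = 1.43 × 0.9240 × 940.0 × 50.94 × 0.7300 = 46187 m
   = 46.19 km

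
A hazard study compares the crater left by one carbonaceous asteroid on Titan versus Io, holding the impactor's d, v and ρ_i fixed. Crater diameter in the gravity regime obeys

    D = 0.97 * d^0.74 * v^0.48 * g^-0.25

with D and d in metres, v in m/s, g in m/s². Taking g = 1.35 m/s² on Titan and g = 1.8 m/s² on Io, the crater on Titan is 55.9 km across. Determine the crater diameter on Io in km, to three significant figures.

All impactor-dependent factors cancel in the ratio, leaving D_Io/D_Titan = (g_Io/g_Titan)^-0.25.
(1.8/1.35)^-0.25 = 1.333^-0.25 = 0.9307
D_Io = 0.9307 × 55.9 km = 52.0 km

D ≈ 52.0 km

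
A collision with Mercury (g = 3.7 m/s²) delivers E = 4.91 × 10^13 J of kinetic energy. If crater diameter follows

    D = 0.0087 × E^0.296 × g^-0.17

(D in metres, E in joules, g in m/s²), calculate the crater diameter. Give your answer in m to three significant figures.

E^0.296 = (4.91 × 10^13)^0.296 = 1.129 × 10^4
g^-0.17 = 3.7^-0.17 = 0.8006
D = 0.0087 × 1.129 × 10^4 × 0.8006 = 78.64 m

D ≈ 78.6 m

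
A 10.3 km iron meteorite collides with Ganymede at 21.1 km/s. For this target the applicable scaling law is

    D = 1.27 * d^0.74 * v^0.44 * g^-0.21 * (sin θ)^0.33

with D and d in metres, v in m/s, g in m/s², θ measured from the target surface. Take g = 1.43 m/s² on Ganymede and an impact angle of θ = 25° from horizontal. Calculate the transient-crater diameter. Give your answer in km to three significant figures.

D ≈ 66.1 km

In SI units: d = 10300 m, v = 21100 m/s.
d^0.74 = 10300^0.74 = 932.2
v^0.44 = 21100^0.44 = 79.93
g^-0.21 = 1.43^-0.21 = 0.9276
(sin 25°)^0.33 = 0.4226^0.33 = 0.7526
D = 1.27 × 932.2 × 79.93 × 0.9276 × 0.7526 = 66061 m
   = 66.06 km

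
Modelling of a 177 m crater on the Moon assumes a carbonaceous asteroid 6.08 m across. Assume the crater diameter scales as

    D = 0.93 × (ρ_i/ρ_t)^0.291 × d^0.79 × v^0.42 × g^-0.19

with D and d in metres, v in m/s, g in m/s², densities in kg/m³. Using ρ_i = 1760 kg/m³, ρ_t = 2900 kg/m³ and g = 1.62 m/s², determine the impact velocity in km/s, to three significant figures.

Rearranging for v: v = [D / (0.93 · (1760/2900)^0.291 · 6.08^0.79 · 1.62^-0.19)]^(1/0.42).
(1760/2900)^0.291 = 0.8647
6.08^0.79 = 4.162
1.62^-0.19 = 0.9124
Denominator = 0.93 × 0.8647 × 4.162 × 0.9124 = 3.054
D / 3.054 = 177 / 3.054 = 57.96
v = 57.96^(1/0.42) = 57.96^2.381 = 15776 m/s

v ≈ 15.8 km/s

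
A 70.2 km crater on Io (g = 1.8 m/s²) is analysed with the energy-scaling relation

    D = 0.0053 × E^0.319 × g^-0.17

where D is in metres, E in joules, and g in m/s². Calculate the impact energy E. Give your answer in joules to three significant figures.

Rearranging: E = [D / (0.0053 · g^-0.17)]^(1/0.319).
D = 70200 m.
g^-0.17 = 1.8^-0.17 = 0.9049
D / (0.0053 × 0.9049) = 70200 / (4.796 × 10^-3) = 1.464 × 10^7
E = (1.464 × 10^7)^3.1348 = 2.901 × 10^22 J

E ≈ 2.90 × 10^22 J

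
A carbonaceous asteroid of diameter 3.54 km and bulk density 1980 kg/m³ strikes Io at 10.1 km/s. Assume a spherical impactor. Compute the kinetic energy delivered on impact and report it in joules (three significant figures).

d = 3540 m; v = 10100 m/s.
Mass m = (π/6) ρ d³ = (π/6) × 1980 × (3540)³ = 4.599 × 10^13 kg
E = ½ m v² = 0.5 × 4.599 × 10^13 × (10100)² = 2.346 × 10^21 J

E ≈ 2.35 × 10^21 J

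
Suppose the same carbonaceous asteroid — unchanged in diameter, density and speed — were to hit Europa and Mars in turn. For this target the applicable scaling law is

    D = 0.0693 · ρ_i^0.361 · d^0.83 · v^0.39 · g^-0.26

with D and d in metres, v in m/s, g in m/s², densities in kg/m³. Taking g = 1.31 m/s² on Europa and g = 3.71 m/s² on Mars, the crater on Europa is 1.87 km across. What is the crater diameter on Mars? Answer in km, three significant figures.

All impactor-dependent factors cancel in the ratio, leaving D_Mars/D_Europa = (g_Mars/g_Europa)^-0.26.
(3.71/1.31)^-0.26 = 2.832^-0.26 = 0.7629
D_Mars = 0.7629 × 1.87 km = 1.43 km

D ≈ 1.43 km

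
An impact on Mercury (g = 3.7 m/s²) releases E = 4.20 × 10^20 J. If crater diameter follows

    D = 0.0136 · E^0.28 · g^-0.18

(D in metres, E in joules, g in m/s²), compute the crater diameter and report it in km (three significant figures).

E^0.28 = (4.20 × 10^20)^0.28 = 5.950 × 10^5
g^-0.18 = 3.7^-0.18 = 0.7902
D = 0.0136 × 5.950 × 10^5 × 0.7902 = 6394 m
   = 6.394 km

D ≈ 6.39 km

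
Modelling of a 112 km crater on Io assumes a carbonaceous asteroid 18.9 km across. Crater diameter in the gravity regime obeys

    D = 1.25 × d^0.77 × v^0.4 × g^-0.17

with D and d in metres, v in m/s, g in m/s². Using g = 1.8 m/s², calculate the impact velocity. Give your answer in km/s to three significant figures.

v ≈ 18.1 km/s

Rearranging for v: v = [D / (1.25 · 18900^0.77 · 1.8^-0.17)]^(1/0.4).
D = 112000 m.
18900^0.77 = 1963
1.8^-0.17 = 0.9049
Denominator = 1.25 × 1963 × 0.9049 = 2220
D / 2220 = 112000 / 2220 = 50.45
v = 50.45^(1/0.4) = 50.45^2.5 = 18078 m/s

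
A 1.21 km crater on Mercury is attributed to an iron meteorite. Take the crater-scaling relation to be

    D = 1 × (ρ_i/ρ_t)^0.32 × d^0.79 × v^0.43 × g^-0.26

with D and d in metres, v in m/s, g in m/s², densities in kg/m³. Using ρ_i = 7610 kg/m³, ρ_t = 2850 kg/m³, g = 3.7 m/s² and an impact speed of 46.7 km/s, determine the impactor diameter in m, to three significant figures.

Rearranging for d: d = [D / (1 · (7610/2850)^0.32 · 46700^0.43 · 3.7^-0.26)]^(1/0.79).
D = 1210 m.
(7610/2850)^0.32 = 1.369
46700^0.43 = 101.8
3.7^-0.26 = 0.7117
Denominator = 1 × 1.369 × 101.8 × 0.7117 = 99.19
D / 99.19 = 1210 / 99.19 = 12.20
d = 12.20^(1/0.79) = 12.20^1.2658 = 23.72 m

d ≈ 23.7 m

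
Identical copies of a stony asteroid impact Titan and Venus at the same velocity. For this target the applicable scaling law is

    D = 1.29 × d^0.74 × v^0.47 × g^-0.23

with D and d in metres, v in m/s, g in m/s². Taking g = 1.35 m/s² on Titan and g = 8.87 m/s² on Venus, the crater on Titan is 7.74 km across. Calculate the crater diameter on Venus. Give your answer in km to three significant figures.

D ≈ 5.02 km

All impactor-dependent factors cancel in the ratio, leaving D_Venus/D_Titan = (g_Venus/g_Titan)^-0.23.
(8.87/1.35)^-0.23 = 6.570^-0.23 = 0.6486
D_Venus = 0.6486 × 7.74 km = 5.02 km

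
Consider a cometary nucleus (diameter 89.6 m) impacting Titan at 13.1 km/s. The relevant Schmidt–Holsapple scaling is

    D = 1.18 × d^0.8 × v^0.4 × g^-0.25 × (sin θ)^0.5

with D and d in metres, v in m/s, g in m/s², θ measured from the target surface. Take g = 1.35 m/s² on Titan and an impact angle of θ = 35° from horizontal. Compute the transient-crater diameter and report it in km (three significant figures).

D ≈ 1.34 km

In SI units: v = 13100 m/s.
d^0.8 = 89.6^0.8 = 36.46
v^0.4 = 13100^0.4 = 44.35
g^-0.25 = 1.35^-0.25 = 0.9277
(sin 35°)^0.5 = 0.5736^0.5 = 0.7574
D = 1.18 × 36.46 × 44.35 × 0.9277 × 0.7574 = 1341 m
   = 1.341 km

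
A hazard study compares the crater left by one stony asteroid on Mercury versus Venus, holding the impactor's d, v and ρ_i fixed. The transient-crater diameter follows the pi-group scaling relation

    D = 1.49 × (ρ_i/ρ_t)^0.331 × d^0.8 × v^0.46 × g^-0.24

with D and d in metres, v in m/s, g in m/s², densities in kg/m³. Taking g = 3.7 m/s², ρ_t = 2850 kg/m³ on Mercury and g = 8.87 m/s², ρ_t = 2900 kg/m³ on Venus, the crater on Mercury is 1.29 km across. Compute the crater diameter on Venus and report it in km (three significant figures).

The impactor-only factors (d, v, ρ_i) cancel in the ratio, leaving D_Venus/D_Mercury = (g_Venus/g_Mercury)^-0.24 · (ρ_t,Mercury/ρ_t,Venus)^0.331.
(8.87/3.7)^-0.24 = 2.397^-0.24 = 0.8107
(2850/2900)^0.331 = 0.9828^0.331 = 0.9943
Ratio = 0.8107 × 0.9943 = 0.8061
D_Venus = 0.8061 × 1.29 km = 1.04 km

D ≈ 1.04 km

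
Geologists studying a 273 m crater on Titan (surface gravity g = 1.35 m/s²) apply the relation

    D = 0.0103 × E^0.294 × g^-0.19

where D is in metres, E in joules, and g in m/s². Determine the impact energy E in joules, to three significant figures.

Rearranging: E = [D / (0.0103 · g^-0.19)]^(1/0.294).
g^-0.19 = 1.35^-0.19 = 0.9446
D / (0.0103 × 0.9446) = 273 / (9.729 × 10^-3) = 2.806 × 10^4
E = (2.806 × 10^4)^3.4014 = 1.348 × 10^15 J

E ≈ 1.35 × 10^15 J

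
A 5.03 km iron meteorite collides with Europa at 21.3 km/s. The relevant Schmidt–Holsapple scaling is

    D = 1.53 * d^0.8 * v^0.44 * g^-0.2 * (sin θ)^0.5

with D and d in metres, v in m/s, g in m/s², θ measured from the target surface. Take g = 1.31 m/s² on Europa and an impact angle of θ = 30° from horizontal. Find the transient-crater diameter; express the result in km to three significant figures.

In SI units: d = 5030 m, v = 21300 m/s.
d^0.8 = 5030^0.8 = 914.6
v^0.44 = 21300^0.44 = 80.26
g^-0.2 = 1.31^-0.2 = 0.9474
(sin 30°)^0.5 = 0.5000^0.5 = 0.7071
D = 1.53 × 914.6 × 80.26 × 0.9474 × 0.7071 = 75238 m
   = 75.24 km

D ≈ 75.2 km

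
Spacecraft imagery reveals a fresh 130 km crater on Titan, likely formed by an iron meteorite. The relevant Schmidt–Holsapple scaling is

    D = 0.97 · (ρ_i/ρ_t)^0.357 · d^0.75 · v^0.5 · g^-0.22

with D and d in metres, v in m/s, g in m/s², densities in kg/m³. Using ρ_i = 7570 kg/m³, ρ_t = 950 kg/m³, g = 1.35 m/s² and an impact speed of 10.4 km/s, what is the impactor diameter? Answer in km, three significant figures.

Rearranging for d: d = [D / (0.97 · (7570/950)^0.357 · 10400^0.5 · 1.35^-0.22)]^(1/0.75).
D = 130000 m.
(7570/950)^0.357 = 2.098
10400^0.5 = 102.0
1.35^-0.22 = 0.9361
Denominator = 0.97 × 2.098 × 102.0 × 0.9361 = 194.3
D / 194.3 = 130000 / 194.3 = 669.1
d = 669.1^(1/0.75) = 669.1^1.3333 = 5851 m

d ≈ 5.85 km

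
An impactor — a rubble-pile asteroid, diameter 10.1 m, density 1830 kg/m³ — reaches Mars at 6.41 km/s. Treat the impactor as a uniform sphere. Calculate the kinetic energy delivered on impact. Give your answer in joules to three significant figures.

E ≈ 2.03 × 10^13 J

v = 6410 m/s.
Mass m = (π/6) ρ d³ = (π/6) × 1830 × (10.1)³ = 9.872 × 10^5 kg
E = ½ m v² = 0.5 × 9.872 × 10^5 × (6410)² = 2.028 × 10^13 J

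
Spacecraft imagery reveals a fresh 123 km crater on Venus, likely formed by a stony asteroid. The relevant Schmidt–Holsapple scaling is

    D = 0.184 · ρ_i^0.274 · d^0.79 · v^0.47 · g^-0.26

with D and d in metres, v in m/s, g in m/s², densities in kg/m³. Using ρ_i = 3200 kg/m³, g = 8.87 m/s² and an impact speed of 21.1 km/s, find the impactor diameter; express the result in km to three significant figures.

d ≈ 7.89 km

Rearranging for d: d = [D / (0.184 · 3200^0.274 · 21100^0.47 · 8.87^-0.26)]^(1/0.79).
D = 123000 m.
3200^0.274 = 9.129
21100^0.47 = 107.7
8.87^-0.26 = 0.5669
Denominator = 0.184 × 9.129 × 107.7 × 0.5669 = 102.6
D / 102.6 = 123000 / 102.6 = 1199
d = 1199^(1/0.79) = 1199^1.2658 = 7892 m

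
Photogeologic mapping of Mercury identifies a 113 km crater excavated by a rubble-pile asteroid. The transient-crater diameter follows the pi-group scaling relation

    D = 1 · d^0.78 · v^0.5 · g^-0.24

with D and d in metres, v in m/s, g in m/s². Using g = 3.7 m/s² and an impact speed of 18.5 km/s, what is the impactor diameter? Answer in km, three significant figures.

Rearranging for d: d = [D / (1 · 18500^0.5 · 3.7^-0.24)]^(1/0.78).
D = 113000 m.
18500^0.5 = 136.0
3.7^-0.24 = 0.7305
Denominator = 1 × 136.0 × 0.7305 = 99.35
D / 99.35 = 113000 / 99.35 = 1137
d = 1137^(1/0.78) = 1137^1.2821 = 8275 m

d ≈ 8.28 km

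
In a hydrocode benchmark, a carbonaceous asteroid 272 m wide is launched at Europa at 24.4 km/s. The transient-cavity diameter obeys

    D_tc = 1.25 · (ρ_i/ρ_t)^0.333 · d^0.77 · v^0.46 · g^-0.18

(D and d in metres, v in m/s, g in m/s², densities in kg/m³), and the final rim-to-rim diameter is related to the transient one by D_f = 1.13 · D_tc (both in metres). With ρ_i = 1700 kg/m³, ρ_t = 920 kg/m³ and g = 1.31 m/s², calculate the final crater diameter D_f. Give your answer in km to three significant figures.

v = 24400 m/s.
(ρ_i/ρ_t)^0.333 = (1700/920)^0.333 = 1.227
d^0.77 = 272^0.77 = 74.92
v^0.46 = 24400^0.46 = 104.3
g^-0.18 = 1.31^-0.18 = 0.9526
D_tc = 1.25 × 1.227 × 74.92 × 104.3 × 0.9526 = 11420 m
D_f = 1.13 × 11420 = 12905 m
     = 12.90 km

D_f ≈ 12.9 km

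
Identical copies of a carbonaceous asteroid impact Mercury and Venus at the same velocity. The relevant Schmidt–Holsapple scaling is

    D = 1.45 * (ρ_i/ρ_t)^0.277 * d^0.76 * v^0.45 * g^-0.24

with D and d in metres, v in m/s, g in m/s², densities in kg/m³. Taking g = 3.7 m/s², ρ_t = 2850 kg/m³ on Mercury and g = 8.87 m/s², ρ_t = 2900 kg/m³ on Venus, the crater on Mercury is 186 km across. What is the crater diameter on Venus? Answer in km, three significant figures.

D ≈ 150 km

The impactor-only factors (d, v, ρ_i) cancel in the ratio, leaving D_Venus/D_Mercury = (g_Venus/g_Mercury)^-0.24 · (ρ_t,Mercury/ρ_t,Venus)^0.277.
(8.87/3.7)^-0.24 = 2.397^-0.24 = 0.8107
(2850/2900)^0.277 = 0.9828^0.277 = 0.9952
Ratio = 0.8107 × 0.9952 = 0.8068
D_Venus = 0.8068 × 186 km = 150 km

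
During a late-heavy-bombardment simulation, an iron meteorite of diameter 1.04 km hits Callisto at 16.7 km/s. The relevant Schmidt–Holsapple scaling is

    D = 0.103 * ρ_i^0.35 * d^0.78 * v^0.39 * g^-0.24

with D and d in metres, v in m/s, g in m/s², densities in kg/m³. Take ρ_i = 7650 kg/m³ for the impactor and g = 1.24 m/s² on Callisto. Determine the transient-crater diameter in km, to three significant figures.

D ≈ 22.4 km

In SI units: d = 1040 m, v = 16700 m/s.
ρ_i^0.35 = 7650^0.35 = 22.87
d^0.78 = 1040^0.78 = 225.6
v^0.39 = 16700^0.39 = 44.35
g^-0.24 = 1.24^-0.24 = 0.9497
D = 0.103 × 22.87 × 225.6 × 44.35 × 0.9497 = 22383 m
   = 22.38 km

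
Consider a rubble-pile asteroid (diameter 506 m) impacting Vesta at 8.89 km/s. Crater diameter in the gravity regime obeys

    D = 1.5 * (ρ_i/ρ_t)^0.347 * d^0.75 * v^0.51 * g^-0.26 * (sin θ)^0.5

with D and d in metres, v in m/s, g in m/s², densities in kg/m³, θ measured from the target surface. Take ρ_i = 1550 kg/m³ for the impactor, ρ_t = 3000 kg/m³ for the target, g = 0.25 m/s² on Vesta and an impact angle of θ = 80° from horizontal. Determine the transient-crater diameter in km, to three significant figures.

In SI units: v = 8890 m/s.
(ρ_i/ρ_t)^0.347 = (1550/3000)^0.347 = 0.7952
d^0.75 = 506^0.75 = 106.7
v^0.51 = 8890^0.51 = 103.3
g^-0.26 = 0.25^-0.26 = 1.434
(sin 80°)^0.5 = 0.9848^0.5 = 0.9924
D = 1.5 × 0.7952 × 106.7 × 103.3 × 1.434 × 0.9924 = 18710 m
   = 18.71 km

D ≈ 18.7 km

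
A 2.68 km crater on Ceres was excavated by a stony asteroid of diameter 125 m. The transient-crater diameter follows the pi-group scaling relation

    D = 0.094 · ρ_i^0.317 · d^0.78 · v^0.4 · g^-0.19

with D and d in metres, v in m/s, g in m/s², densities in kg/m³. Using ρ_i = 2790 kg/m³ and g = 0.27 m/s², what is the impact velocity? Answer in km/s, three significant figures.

v ≈ 11.2 km/s

Rearranging for v: v = [D / (0.094 · 2790^0.317 · 125^0.78 · 0.27^-0.19)]^(1/0.4).
D = 2680 m.
2790^0.317 = 12.37
125^0.78 = 43.21
0.27^-0.19 = 1.282
Denominator = 0.094 × 12.37 × 43.21 × 1.282 = 64.41
D / 64.41 = 2680 / 64.41 = 41.61
v = 41.61^(1/0.4) = 41.61^2.5 = 11168 m/s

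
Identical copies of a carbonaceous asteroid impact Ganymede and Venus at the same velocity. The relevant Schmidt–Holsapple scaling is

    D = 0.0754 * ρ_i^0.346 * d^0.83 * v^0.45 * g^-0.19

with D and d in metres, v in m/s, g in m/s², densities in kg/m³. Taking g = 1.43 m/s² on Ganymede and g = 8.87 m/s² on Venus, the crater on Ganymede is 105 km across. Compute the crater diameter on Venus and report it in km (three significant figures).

D ≈ 74.2 km

All impactor-dependent factors cancel in the ratio, leaving D_Venus/D_Ganymede = (g_Venus/g_Ganymede)^-0.19.
(8.87/1.43)^-0.19 = 6.203^-0.19 = 0.7070
D_Venus = 0.7070 × 105 km = 74.2 km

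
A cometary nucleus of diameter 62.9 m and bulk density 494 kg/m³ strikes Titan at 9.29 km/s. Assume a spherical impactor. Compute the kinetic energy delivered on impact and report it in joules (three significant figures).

v = 9290 m/s.
Mass m = (π/6) ρ d³ = (π/6) × 494 × (62.9)³ = 6.437 × 10^7 kg
E = ½ m v² = 0.5 × 6.437 × 10^7 × (9290)² = 2.778 × 10^15 J

E ≈ 2.78 × 10^15 J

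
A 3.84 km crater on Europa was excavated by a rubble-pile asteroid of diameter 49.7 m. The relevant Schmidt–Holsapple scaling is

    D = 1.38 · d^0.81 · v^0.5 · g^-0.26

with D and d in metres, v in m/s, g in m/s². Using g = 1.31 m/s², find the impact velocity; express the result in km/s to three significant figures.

v ≈ 15.9 km/s

Rearranging for v: v = [D / (1.38 · 49.7^0.81 · 1.31^-0.26)]^(1/0.5).
D = 3840 m.
49.7^0.81 = 23.66
1.31^-0.26 = 0.9322
Denominator = 1.38 × 23.66 × 0.9322 = 30.44
D / 30.44 = 3840 / 30.44 = 126.1
v = 126.1^(1/0.5) = 126.1^2 = 15901 m/s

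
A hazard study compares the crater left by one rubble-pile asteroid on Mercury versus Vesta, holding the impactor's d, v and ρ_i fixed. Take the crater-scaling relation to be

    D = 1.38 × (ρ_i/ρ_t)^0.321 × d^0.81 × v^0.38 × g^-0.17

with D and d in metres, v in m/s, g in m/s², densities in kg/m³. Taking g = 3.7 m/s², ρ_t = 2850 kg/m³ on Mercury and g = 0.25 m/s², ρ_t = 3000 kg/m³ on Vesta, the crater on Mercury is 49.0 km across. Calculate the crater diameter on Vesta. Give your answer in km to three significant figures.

The impactor-only factors (d, v, ρ_i) cancel in the ratio, leaving D_Vesta/D_Mercury = (g_Vesta/g_Mercury)^-0.17 · (ρ_t,Mercury/ρ_t,Vesta)^0.321.
(0.25/3.7)^-0.17 = 0.06757^-0.17 = 1.581
(2850/3000)^0.321 = 0.9500^0.321 = 0.9837
Ratio = 1.581 × 0.9837 = 1.555
D_Vesta = 1.555 × 49.0 km = 76.2 km

D ≈ 76.2 km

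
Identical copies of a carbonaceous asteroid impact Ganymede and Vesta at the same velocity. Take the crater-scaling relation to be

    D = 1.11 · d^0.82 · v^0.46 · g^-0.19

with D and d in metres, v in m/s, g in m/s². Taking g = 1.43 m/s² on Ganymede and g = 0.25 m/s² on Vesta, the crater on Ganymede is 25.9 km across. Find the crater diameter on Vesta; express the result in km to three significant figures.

D ≈ 36.1 km

All impactor-dependent factors cancel in the ratio, leaving D_Vesta/D_Ganymede = (g_Vesta/g_Ganymede)^-0.19.
(0.25/1.43)^-0.19 = 0.1748^-0.19 = 1.393
D_Vesta = 1.393 × 25.9 km = 36.1 km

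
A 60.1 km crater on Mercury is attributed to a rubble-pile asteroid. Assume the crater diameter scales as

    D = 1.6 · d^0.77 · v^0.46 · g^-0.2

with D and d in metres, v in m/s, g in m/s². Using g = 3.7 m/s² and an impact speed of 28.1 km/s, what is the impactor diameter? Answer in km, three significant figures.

Rearranging for d: d = [D / (1.6 · 28100^0.46 · 3.7^-0.2)]^(1/0.77).
D = 60100 m.
28100^0.46 = 111.3
3.7^-0.2 = 0.7698
Denominator = 1.6 × 111.3 × 0.7698 = 137.1
D / 137.1 = 60100 / 137.1 = 438.4
d = 438.4^(1/0.77) = 438.4^1.2987 = 2698 m

d ≈ 2.70 km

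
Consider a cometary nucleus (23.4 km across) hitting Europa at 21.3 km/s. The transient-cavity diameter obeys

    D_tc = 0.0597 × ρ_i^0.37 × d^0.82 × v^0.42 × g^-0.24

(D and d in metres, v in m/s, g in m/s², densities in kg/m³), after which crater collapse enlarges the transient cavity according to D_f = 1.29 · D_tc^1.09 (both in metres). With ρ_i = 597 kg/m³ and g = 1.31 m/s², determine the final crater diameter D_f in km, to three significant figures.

D_f ≈ 565 km

In SI: d = 23400 m, v = 21300 m/s.
ρ_i^0.37 = 597^0.37 = 10.64
d^0.82 = 23400^0.82 = 3826
v^0.42 = 21300^0.42 = 65.75
g^-0.24 = 1.31^-0.24 = 0.9372
D_tc = 0.0597 × 10.64 × 3826 × 65.75 × 0.9372 = 1.498 × 10^5 m
D_f = 1.29 × (1.498 × 10^5)^1.09 = 5.648 × 10^5 m
     = 564.8 km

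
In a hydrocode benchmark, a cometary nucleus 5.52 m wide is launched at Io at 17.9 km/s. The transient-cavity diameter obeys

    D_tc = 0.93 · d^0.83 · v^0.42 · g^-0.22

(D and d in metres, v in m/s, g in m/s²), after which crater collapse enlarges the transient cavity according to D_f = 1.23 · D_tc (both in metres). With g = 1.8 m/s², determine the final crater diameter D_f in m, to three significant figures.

D_f ≈ 254 m

v = 17900 m/s.
d^0.83 = 5.52^0.83 = 4.129
v^0.42 = 17900^0.42 = 61.12
g^-0.22 = 1.8^-0.22 = 0.8787
D_tc = 0.93 × 4.129 × 61.12 × 0.8787 = 206.2 m
D_f = 1.23 × 206.2 = 253.6 m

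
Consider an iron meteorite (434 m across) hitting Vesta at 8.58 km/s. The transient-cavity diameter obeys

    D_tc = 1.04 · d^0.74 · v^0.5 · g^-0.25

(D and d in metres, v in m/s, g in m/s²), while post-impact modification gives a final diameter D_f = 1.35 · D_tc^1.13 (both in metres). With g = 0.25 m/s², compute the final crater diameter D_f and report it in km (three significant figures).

v = 8580 m/s.
d^0.74 = 434^0.74 = 89.48
v^0.5 = 8580^0.5 = 92.63
g^-0.25 = 0.25^-0.25 = 1.414
D_tc = 1.04 × 89.48 × 92.63 × 1.414 = 12190 m
D_f = 1.35 × (12190)^1.13 = 55914 m
     = 55.91 km

D_f ≈ 55.9 km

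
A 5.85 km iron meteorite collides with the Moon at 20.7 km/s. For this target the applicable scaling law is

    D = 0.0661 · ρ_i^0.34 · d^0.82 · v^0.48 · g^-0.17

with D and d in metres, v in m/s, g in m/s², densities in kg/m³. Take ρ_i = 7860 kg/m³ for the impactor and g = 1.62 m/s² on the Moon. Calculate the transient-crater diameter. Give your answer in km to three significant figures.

D ≈ 186 km

In SI units: d = 5850 m, v = 20700 m/s.
ρ_i^0.34 = 7860^0.34 = 21.11
d^0.82 = 5850^0.82 = 1228
v^0.48 = 20700^0.48 = 117.9
g^-0.17 = 1.62^-0.17 = 0.9213
D = 0.0661 × 21.11 × 1228 × 117.9 × 0.9213 = 1.861 × 10^5 m
   = 186.1 km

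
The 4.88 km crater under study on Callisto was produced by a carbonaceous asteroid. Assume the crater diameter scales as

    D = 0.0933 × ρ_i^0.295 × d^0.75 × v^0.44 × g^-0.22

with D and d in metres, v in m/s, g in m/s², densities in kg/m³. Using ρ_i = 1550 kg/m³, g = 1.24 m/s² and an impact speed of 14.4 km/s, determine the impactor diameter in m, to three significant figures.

d ≈ 421 m

Rearranging for d: d = [D / (0.0933 · 1550^0.295 · 14400^0.44 · 1.24^-0.22)]^(1/0.75).
D = 4880 m.
1550^0.295 = 8.733
14400^0.44 = 67.56
1.24^-0.22 = 0.9538
Denominator = 0.0933 × 8.733 × 67.56 × 0.9538 = 52.50
D / 52.50 = 4880 / 52.50 = 92.95
d = 92.95^(1/0.75) = 92.95^1.3333 = 421.0 m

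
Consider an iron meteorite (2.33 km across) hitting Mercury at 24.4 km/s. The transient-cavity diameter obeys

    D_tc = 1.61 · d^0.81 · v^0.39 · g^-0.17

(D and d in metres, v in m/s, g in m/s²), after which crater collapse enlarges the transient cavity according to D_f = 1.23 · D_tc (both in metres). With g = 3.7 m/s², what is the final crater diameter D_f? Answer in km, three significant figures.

In SI: d = 2330 m, v = 24400 m/s.
d^0.81 = 2330^0.81 = 534.0
v^0.39 = 24400^0.39 = 51.41
g^-0.17 = 3.7^-0.17 = 0.8006
D_tc = 1.61 × 534.0 × 51.41 × 0.8006 = 35390 m
D_f = 1.23 × 35390 = 43530 m
     = 43.53 km

D_f ≈ 43.5 km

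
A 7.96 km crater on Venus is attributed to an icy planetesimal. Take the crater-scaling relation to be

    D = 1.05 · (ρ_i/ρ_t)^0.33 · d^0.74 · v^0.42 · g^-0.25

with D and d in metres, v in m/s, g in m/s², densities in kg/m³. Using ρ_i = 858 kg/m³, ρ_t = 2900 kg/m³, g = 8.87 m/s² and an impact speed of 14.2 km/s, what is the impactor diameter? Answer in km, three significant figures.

Rearranging for d: d = [D / (1.05 · (858/2900)^0.33 · 14200^0.42 · 8.87^-0.25)]^(1/0.74).
D = 7960 m.
(858/2900)^0.33 = 0.6691
14200^0.42 = 55.46
8.87^-0.25 = 0.5795
Denominator = 1.05 × 0.6691 × 55.46 × 0.5795 = 22.58
D / 22.58 = 7960 / 22.58 = 352.5
d = 352.5^(1/0.74) = 352.5^1.3514 = 2768 m

d ≈ 2.77 km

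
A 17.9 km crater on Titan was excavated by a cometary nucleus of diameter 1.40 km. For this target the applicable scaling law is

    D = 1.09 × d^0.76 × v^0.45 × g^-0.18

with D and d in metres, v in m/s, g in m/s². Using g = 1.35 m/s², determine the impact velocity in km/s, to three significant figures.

Rearranging for v: v = [D / (1.09 · 1400^0.76 · 1.35^-0.18)]^(1/0.45).
D = 17900 m.
1400^0.76 = 246.1
1.35^-0.18 = 0.9474
Denominator = 1.09 × 246.1 × 0.9474 = 254.1
D / 254.1 = 17900 / 254.1 = 70.44
v = 70.44^(1/0.45) = 70.44^2.2222 = 12771 m/s

v ≈ 12.8 km/s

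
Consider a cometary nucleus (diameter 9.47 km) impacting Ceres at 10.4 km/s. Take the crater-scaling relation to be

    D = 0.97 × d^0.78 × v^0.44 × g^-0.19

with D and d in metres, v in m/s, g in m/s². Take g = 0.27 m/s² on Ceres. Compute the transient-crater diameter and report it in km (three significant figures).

D ≈ 92.0 km

In SI units: d = 9470 m, v = 10400 m/s.
d^0.78 = 9470^0.78 = 1263
v^0.44 = 10400^0.44 = 58.55
g^-0.19 = 0.27^-0.19 = 1.282
D = 0.97 × 1263 × 58.55 × 1.282 = 91958 m
   = 91.96 km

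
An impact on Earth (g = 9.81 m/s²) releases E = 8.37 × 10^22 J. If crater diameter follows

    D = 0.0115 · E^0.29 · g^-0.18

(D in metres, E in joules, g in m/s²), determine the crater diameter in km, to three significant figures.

E^0.29 = (8.37 × 10^22)^0.29 = 4.442 × 10^6
g^-0.18 = 9.81^-0.18 = 0.6630
D = 0.0115 × 4.442 × 10^6 × 0.6630 = 33868 m
   = 33.87 km

D ≈ 33.9 km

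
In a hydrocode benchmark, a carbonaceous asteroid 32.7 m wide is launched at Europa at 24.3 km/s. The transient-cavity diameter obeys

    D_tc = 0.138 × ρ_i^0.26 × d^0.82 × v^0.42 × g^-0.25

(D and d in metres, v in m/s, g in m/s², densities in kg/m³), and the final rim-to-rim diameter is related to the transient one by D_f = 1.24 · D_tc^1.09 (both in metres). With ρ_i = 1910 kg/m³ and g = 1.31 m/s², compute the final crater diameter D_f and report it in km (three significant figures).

D_f ≈ 2.60 km

v = 24300 m/s.
ρ_i^0.26 = 1910^0.26 = 7.130
d^0.82 = 32.7^0.82 = 17.46
v^0.42 = 24300^0.42 = 69.50
g^-0.25 = 1.31^-0.25 = 0.9347
D_tc = 0.138 × 7.130 × 17.46 × 69.50 × 0.9347 = 1116 m
D_f = 1.24 × (1116)^1.09 = 2602 m
     = 2.602 km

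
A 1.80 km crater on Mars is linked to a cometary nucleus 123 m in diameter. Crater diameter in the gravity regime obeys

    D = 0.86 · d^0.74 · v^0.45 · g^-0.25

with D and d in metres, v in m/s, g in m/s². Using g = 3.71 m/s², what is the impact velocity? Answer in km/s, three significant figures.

v ≈ 18.2 km/s

Rearranging for v: v = [D / (0.86 · 123^0.74 · 3.71^-0.25)]^(1/0.45).
D = 1800 m.
123^0.74 = 35.20
3.71^-0.25 = 0.7205
Denominator = 0.86 × 35.20 × 0.7205 = 21.81
D / 21.81 = 1800 / 21.81 = 82.53
v = 82.53^(1/0.45) = 82.53^2.2222 = 18159 m/s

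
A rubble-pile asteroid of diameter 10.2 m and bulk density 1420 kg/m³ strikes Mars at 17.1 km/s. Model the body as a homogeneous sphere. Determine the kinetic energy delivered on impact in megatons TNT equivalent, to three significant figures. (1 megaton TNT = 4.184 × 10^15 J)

E ≈ 0.0276 Mt TNT

v = 17100 m/s.
Mass m = (π/6) ρ d³ = (π/6) × 1420 × (10.2)³ = 7.890 × 10^5 kg
E = ½ m v² = 0.5 × 7.890 × 10^5 × (17100)² = 1.154 × 10^14 J
   = 1.154 × 10^14 / 4.184×10^15 = 0.02758 Mt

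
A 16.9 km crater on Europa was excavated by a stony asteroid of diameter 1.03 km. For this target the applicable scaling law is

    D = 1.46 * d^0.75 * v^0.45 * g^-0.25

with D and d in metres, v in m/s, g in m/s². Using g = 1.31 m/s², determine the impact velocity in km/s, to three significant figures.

v ≈ 11.9 km/s

Rearranging for v: v = [D / (1.46 · 1030^0.75 · 1.31^-0.25)]^(1/0.45).
D = 16900 m.
1030^0.75 = 181.8
1.31^-0.25 = 0.9347
Denominator = 1.46 × 181.8 × 0.9347 = 248.1
D / 248.1 = 16900 / 248.1 = 68.12
v = 68.12^(1/0.45) = 68.12^2.2222 = 11855 m/s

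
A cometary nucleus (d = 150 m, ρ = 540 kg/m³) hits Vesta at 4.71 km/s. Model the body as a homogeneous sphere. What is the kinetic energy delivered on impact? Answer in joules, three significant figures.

v = 4710 m/s.
Mass m = (π/6) ρ d³ = (π/6) × 540 × (150)³ = 9.543 × 10^8 kg
E = ½ m v² = 0.5 × 9.543 × 10^8 × (4710)² = 1.059 × 10^16 J

E ≈ 1.06 × 10^16 J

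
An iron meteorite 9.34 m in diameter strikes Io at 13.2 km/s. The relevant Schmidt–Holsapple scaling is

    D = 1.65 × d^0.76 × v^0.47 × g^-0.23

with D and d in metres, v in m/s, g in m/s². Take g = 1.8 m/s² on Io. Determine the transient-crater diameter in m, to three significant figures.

D ≈ 681 m

In SI units: v = 13200 m/s.
d^0.76 = 9.34^0.76 = 5.463
v^0.47 = 13200^0.47 = 86.43
g^-0.23 = 1.8^-0.23 = 0.8735
D = 1.65 × 5.463 × 86.43 × 0.8735 = 680.5 m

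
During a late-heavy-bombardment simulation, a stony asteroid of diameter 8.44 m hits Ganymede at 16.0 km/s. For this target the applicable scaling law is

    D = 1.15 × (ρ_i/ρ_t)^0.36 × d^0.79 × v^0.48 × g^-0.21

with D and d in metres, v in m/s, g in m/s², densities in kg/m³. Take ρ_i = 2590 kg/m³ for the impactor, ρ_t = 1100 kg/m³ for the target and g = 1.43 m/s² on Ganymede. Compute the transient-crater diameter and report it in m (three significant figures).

In SI units: v = 16000 m/s.
(ρ_i/ρ_t)^0.36 = (2590/1100)^0.36 = 1.361
d^0.79 = 8.44^0.79 = 5.393
v^0.48 = 16000^0.48 = 104.2
g^-0.21 = 1.43^-0.21 = 0.9276
D = 1.15 × 1.361 × 5.393 × 104.2 × 0.9276 = 815.9 m

D ≈ 816 m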